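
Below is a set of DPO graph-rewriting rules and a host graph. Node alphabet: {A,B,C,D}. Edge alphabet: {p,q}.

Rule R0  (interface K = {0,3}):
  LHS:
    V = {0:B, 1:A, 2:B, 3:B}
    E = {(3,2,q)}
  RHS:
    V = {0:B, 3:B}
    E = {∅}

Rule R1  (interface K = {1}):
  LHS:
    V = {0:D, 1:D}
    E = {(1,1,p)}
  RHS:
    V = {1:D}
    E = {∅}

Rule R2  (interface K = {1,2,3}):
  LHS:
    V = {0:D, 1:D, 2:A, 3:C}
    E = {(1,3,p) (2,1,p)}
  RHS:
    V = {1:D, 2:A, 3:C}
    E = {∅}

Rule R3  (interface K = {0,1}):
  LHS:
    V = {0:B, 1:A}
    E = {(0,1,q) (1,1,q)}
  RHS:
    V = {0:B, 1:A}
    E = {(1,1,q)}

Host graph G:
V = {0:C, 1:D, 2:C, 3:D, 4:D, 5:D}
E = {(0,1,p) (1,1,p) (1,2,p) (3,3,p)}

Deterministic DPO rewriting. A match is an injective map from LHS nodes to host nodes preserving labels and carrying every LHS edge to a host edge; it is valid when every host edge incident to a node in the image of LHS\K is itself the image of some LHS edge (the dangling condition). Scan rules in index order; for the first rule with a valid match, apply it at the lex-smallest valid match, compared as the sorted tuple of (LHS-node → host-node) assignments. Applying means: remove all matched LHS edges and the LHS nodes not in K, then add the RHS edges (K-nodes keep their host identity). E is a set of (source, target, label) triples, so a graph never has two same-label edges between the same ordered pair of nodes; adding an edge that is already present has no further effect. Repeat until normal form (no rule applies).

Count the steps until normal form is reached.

initial: |V|=6 |E|=4  E = 0-p->1 1-p->1 1-p->2 3-p->3
step 1: apply R1 at {0↦4, 1↦1}  → |V|=5 |E|=3  E = 0-p->1 1-p->2 3-p->3
step 2: apply R1 at {0↦5, 1↦3}  → |V|=4 |E|=2  E = 0-p->1 1-p->2
normal form: no rule applies after step 2

Answer: 2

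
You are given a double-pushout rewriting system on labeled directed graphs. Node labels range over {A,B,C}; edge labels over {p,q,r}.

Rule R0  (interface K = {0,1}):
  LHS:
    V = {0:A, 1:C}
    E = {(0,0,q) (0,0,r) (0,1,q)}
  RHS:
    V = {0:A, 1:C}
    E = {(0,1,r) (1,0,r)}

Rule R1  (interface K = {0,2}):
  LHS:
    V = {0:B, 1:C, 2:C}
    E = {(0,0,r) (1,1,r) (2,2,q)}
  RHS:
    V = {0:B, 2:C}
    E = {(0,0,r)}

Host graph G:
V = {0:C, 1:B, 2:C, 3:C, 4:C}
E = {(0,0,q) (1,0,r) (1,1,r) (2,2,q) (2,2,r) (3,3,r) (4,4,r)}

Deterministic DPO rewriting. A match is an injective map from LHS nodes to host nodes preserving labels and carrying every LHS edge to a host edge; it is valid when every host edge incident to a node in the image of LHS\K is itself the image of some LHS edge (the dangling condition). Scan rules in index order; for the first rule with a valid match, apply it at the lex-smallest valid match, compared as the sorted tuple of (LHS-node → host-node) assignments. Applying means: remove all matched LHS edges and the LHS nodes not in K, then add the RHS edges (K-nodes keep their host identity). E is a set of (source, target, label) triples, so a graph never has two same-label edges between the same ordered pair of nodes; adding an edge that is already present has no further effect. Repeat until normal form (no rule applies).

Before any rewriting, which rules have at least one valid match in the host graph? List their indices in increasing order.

R0: no valid match — LHS pattern not found
R1: 4 valid matches — {0↦1, 1↦3, 2↦0}, {0↦1, 1↦3, 2↦2}, {0↦1, 1↦4, 2↦0} (+1 more)

Answer: [R1]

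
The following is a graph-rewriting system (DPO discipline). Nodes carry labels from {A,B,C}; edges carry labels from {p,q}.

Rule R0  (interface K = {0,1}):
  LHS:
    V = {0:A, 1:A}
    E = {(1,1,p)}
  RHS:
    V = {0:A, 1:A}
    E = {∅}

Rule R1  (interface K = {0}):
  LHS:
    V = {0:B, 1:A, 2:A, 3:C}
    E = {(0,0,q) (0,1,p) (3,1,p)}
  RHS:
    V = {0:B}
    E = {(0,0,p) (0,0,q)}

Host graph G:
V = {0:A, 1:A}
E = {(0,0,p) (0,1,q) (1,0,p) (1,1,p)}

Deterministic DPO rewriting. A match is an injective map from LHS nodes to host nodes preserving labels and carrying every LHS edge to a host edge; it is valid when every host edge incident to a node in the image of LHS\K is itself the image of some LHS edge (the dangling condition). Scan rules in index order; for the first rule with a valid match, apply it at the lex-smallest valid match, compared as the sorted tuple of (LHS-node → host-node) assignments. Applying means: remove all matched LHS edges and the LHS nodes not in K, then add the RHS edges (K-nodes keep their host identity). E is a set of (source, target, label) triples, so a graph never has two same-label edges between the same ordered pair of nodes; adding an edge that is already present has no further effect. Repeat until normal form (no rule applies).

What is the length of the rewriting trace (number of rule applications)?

Answer: 2

Derivation:
[0] host  ⇒  2 nodes, 4 edges  {0-p->0 0-q->1 1-p->0 1-p->1}
[1] R0 @ {0↦0, 1↦1}  ⇒  2 nodes, 3 edges  {0-p->0 0-q->1 1-p->0}
[2] R0 @ {0↦1, 1↦0}  ⇒  2 nodes, 2 edges  {0-q->1 1-p->0}
normal form: no rule applies after step 2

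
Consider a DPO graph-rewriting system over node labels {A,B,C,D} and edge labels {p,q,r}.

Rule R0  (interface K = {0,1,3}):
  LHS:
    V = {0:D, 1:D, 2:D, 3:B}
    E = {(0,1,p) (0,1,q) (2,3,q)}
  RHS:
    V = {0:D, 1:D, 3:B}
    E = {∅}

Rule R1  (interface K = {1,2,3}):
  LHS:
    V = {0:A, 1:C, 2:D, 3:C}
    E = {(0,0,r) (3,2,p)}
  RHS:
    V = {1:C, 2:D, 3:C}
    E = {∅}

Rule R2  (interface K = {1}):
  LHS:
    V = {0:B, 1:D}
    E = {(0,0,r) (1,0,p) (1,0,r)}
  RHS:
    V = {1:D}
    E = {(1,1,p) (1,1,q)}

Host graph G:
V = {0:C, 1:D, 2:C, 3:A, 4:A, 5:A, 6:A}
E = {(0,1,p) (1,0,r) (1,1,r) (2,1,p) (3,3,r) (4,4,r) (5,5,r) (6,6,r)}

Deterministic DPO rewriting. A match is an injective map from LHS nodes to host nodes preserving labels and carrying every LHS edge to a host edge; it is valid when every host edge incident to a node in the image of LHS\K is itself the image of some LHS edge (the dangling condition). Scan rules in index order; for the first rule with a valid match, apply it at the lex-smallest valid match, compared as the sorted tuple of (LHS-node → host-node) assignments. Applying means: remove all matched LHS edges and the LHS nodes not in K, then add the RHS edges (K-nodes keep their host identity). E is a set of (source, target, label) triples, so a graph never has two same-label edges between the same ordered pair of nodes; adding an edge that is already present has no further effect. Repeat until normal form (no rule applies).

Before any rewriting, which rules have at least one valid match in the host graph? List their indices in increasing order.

Answer: [R1]

Derivation:
R0: no valid match — LHS pattern not found
R1: 8 valid matches — {0↦3, 1↦0, 2↦1, 3↦2}, {0↦3, 1↦2, 2↦1, 3↦0}, {0↦4, 1↦0, 2↦1, 3↦2} (+5 more)
R2: no valid match — LHS pattern not found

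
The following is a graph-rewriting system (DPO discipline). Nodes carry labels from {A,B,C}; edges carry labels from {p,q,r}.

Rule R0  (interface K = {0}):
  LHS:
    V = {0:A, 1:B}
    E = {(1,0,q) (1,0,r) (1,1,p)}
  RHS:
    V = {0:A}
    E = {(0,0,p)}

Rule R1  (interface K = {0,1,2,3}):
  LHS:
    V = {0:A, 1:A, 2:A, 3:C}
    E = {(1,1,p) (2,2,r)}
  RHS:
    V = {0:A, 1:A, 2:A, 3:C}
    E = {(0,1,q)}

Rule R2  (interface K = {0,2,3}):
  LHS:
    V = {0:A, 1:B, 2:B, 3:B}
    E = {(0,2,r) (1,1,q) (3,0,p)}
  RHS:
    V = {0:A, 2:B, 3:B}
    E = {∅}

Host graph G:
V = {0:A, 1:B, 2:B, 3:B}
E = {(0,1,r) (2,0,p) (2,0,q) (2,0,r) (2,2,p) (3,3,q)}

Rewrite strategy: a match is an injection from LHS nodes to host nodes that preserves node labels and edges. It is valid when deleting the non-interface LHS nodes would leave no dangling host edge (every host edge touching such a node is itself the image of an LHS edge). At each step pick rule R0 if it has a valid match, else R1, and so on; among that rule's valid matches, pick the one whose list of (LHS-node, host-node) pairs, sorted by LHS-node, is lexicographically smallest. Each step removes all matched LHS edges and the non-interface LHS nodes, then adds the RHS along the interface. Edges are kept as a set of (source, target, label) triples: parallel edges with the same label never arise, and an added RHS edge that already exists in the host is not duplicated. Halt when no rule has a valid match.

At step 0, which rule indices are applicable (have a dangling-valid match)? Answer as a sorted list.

Answer: [R2]

Steps:
R0: no valid match — 1 raw match, all fail dangling condition
R1: no valid match — LHS pattern not found
R2: 1 valid match — {0↦0, 1↦3, 2↦1, 3↦2}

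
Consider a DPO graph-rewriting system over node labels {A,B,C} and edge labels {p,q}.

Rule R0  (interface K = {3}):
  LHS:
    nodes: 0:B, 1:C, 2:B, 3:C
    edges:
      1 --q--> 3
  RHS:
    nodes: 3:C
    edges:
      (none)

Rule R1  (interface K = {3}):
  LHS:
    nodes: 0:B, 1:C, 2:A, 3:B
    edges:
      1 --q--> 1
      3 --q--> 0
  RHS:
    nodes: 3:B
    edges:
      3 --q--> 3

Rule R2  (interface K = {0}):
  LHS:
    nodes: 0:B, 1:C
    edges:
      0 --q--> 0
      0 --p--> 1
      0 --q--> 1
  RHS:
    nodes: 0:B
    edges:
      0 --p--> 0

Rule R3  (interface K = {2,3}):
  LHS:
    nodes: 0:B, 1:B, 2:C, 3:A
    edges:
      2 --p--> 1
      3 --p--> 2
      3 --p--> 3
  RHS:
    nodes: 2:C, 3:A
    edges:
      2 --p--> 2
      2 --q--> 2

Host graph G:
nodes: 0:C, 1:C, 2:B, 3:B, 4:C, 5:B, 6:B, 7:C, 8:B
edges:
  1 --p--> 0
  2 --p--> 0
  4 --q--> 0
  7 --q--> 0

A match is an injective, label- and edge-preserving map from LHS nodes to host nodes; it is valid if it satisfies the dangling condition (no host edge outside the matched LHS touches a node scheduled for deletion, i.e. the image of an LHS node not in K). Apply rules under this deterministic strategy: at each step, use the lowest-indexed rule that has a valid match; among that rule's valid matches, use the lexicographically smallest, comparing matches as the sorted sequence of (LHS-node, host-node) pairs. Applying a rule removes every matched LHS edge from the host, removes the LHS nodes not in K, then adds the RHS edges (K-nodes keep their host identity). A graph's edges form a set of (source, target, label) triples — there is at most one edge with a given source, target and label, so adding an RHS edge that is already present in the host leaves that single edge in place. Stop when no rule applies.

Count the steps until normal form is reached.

start.  V:9 E:4  edges: 1-p->0 2-p->0 4-q->0 7-q->0
1. fire R0 via {0↦3, 1↦4, 2↦5, 3↦0}  →  V:6 E:3  edges: 1-p->0 2-p->0 7-q->0
2. fire R0 via {0↦6, 1↦7, 2↦8, 3↦0}  →  V:3 E:2  edges: 1-p->0 2-p->0
normal form: no rule applies after step 2

Answer: 2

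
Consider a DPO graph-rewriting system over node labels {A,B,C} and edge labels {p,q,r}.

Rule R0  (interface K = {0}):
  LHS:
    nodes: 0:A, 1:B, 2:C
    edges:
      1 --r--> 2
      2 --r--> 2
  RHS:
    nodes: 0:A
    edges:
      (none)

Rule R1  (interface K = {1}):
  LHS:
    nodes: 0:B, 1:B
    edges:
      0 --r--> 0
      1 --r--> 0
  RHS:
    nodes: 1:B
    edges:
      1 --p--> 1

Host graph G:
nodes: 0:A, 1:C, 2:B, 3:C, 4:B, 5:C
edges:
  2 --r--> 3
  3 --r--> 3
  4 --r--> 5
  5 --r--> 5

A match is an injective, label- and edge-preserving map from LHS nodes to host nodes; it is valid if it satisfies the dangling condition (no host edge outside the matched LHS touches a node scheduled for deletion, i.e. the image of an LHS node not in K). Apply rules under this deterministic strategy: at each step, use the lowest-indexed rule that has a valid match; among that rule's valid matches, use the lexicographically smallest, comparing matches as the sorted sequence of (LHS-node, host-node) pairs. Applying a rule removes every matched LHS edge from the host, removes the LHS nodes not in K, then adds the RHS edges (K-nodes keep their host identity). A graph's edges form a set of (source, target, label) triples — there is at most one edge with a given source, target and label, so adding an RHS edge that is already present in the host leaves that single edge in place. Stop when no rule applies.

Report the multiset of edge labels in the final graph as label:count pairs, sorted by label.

Answer: (no edges)

Rewrite trace:
[0] host  ⇒  6 nodes, 4 edges  {2-r->3 3-r->3 4-r->5 5-r->5}
[1] R0 @ {0↦0, 1↦2, 2↦3}  ⇒  4 nodes, 2 edges  {4-r->5 5-r->5}
[2] R0 @ {0↦0, 1↦4, 2↦5}  ⇒  2 nodes, 0 edges  {∅}
normal form: no rule applies after step 2
NF edges: []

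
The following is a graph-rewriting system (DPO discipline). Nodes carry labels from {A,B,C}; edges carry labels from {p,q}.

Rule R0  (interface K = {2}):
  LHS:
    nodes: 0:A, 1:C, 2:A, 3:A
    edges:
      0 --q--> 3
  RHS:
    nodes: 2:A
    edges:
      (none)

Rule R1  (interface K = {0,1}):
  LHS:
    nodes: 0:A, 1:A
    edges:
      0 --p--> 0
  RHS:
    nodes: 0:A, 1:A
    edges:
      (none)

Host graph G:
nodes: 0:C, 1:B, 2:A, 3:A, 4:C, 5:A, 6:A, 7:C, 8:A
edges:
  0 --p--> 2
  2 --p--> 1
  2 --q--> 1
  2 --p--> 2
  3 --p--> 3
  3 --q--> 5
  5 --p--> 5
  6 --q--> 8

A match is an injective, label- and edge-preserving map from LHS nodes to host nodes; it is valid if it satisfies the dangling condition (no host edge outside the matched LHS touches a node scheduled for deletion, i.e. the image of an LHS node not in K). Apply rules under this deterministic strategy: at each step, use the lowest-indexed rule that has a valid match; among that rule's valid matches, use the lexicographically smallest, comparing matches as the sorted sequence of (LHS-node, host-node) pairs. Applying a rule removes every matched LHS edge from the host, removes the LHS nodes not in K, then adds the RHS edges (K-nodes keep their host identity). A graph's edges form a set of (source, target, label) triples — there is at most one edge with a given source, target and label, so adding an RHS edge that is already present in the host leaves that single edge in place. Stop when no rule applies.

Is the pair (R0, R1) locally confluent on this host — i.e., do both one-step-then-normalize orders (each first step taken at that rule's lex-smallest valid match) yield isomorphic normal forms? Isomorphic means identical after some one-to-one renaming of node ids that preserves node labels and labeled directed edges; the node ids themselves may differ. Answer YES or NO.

branch R0-first: apply at {0↦6, 1↦4, 2↦2, 3↦8} → |E|=7, then 4 more step(s) → NF |V|=3 |E|=3 V={0:C, 1:B, 2:A} E=0-p->2 2-p->1 2-q->1
branch R1-first: apply at {0↦2, 1↦3} → |E|=7, then 4 more step(s) → NF |V|=3 |E|=3 V={0:C, 1:B, 2:A} E=0-p->2 2-p->1 2-q->1
graphs isomorphic (equal up to label-preserving node renaming)

Answer: YES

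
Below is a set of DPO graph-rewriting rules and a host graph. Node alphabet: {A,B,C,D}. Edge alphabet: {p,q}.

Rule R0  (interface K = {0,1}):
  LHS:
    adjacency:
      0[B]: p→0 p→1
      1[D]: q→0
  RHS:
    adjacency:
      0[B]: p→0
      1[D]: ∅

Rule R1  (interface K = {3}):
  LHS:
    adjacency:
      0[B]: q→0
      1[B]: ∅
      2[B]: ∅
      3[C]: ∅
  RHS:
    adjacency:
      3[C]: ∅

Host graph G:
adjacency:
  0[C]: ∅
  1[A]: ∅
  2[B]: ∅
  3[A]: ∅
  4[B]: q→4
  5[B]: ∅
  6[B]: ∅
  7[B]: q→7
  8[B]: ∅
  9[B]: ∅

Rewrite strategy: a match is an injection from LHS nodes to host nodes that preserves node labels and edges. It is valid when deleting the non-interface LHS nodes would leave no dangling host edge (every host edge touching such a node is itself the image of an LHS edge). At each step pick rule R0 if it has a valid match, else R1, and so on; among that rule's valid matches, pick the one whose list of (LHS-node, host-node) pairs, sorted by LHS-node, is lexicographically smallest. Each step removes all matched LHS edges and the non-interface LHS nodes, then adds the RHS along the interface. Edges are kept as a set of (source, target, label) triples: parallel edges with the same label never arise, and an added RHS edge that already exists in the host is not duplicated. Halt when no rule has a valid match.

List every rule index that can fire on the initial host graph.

R0: no valid match — LHS pattern not found
R1: 40 valid matches — {0↦4, 1↦2, 2↦5, 3↦0}, {0↦4, 1↦2, 2↦6, 3↦0}, {0↦4, 1↦2, 2↦8, 3↦0} (+37 more)

Answer: [R1]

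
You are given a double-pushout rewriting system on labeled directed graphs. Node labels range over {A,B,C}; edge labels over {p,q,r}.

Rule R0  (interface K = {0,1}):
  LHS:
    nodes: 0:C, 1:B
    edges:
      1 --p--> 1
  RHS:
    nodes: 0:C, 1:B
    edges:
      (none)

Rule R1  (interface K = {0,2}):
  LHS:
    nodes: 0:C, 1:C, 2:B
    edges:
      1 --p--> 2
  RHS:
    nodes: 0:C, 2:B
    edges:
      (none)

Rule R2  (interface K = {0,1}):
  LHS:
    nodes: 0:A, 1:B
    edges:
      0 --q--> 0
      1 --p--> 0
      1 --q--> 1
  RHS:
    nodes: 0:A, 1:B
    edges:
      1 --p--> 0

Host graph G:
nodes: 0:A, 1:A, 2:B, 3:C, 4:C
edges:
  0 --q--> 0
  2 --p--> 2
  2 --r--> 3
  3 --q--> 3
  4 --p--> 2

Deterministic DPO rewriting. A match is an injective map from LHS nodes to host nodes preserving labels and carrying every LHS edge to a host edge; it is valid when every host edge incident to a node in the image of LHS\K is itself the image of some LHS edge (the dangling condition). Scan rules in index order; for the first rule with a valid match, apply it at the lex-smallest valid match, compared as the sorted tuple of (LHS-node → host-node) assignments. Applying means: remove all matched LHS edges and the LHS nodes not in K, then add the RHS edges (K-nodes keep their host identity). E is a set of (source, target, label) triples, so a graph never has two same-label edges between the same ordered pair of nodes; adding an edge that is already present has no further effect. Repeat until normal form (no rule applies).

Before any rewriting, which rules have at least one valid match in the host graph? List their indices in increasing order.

R0: 2 valid matches — {0↦3, 1↦2}, {0↦4, 1↦2}
R1: 1 valid match — {0↦3, 1↦4, 2↦2}
R2: no valid match — LHS pattern not found

Answer: [R0,R1]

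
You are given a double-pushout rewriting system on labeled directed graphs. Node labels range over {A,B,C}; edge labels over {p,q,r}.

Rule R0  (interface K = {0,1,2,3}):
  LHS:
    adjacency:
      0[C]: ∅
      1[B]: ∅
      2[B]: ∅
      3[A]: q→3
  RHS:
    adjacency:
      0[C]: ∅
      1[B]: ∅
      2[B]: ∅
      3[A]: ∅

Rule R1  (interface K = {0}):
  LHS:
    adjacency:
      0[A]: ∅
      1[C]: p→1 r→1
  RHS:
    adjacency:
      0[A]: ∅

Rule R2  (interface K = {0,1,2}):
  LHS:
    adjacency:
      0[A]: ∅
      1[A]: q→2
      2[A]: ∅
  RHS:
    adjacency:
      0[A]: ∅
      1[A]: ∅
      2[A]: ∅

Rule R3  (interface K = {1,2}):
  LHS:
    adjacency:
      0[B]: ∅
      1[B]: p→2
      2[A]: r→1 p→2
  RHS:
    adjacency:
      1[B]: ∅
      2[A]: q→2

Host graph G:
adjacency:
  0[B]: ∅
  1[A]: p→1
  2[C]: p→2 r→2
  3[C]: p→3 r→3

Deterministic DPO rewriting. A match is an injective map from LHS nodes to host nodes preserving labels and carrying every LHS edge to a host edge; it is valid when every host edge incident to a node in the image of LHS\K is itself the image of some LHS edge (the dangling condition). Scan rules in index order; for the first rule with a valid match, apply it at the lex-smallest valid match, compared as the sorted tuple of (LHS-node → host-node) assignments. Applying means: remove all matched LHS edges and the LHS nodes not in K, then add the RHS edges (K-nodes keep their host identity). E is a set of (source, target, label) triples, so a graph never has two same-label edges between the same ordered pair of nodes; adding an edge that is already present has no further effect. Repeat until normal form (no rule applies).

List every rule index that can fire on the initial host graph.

Answer: [R1]

Derivation:
R0: no valid match — LHS pattern not found
R1: 2 valid matches — {0↦1, 1↦2}, {0↦1, 1↦3}
R2: no valid match — LHS pattern not found
R3: no valid match — LHS pattern not found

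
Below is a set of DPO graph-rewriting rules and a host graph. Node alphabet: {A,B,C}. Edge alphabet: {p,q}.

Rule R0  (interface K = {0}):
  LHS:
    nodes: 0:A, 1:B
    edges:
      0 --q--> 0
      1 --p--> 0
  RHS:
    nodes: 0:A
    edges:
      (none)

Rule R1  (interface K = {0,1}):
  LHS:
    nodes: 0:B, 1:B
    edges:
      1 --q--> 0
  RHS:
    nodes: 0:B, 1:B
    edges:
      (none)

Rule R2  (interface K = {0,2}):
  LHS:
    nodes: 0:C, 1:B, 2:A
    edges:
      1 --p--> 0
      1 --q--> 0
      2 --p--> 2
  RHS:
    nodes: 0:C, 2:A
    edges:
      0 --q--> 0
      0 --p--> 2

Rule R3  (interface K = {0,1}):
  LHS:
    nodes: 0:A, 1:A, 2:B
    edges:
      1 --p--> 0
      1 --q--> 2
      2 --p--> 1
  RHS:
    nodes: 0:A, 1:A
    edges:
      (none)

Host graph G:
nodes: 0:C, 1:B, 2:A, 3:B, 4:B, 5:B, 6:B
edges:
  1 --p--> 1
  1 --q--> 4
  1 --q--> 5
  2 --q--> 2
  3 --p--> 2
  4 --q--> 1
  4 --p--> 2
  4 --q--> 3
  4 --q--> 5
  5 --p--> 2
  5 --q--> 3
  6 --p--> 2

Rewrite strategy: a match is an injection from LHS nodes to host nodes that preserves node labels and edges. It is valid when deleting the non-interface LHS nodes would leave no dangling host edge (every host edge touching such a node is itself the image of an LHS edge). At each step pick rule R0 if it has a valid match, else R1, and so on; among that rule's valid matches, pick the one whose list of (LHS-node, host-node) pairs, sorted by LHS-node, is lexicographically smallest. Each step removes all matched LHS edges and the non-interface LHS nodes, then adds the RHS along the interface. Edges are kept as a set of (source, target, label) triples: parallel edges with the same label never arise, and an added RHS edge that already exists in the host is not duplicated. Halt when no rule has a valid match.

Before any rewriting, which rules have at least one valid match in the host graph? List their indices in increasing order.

Answer: [R0,R1]

Rewrite trace:
R0: 1 valid match — {0↦2, 1↦6}
R1: 6 valid matches — {0↦1, 1↦4}, {0↦3, 1↦4}, {0↦3, 1↦5} (+3 more)
R2: no valid match — LHS pattern not found
R3: no valid match — LHS pattern not found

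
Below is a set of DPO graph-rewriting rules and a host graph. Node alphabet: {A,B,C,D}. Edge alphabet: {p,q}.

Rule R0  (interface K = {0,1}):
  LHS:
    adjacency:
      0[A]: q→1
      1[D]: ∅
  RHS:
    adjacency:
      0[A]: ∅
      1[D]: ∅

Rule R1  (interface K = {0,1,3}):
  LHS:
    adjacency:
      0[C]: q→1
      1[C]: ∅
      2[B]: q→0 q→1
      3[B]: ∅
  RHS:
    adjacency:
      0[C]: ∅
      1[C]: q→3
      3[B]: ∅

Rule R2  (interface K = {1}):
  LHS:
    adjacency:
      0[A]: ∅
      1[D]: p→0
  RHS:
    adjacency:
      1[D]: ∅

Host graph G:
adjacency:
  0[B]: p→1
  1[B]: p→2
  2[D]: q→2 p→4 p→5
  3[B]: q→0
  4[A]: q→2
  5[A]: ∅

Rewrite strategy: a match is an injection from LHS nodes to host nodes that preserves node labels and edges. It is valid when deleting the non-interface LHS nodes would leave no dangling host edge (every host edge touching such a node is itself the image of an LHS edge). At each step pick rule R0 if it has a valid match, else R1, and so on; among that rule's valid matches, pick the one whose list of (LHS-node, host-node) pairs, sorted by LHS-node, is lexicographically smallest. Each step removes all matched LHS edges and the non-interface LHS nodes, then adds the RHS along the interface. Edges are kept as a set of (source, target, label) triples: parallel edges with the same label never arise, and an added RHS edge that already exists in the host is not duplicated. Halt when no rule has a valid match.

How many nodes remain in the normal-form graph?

Answer: 4

Steps:
[0] host  ⇒  6 nodes, 7 edges  {0-p->1 1-p->2 2-q->2 2-p->4 2-p->5 3-q->0 4-q->2}
[1] R0 @ {0↦4, 1↦2}  ⇒  6 nodes, 6 edges  {0-p->1 1-p->2 2-q->2 2-p->4 2-p->5 3-q->0}
[2] R2 @ {0↦4, 1↦2}  ⇒  5 nodes, 5 edges  {0-p->1 1-p->2 2-q->2 2-p->5 3-q->0}
[3] R2 @ {0↦5, 1↦2}  ⇒  4 nodes, 4 edges  {0-p->1 1-p->2 2-q->2 3-q->0}
final graph: no rule applies after step 3
NF nodes: {0:B, 1:B, 2:D, 3:B}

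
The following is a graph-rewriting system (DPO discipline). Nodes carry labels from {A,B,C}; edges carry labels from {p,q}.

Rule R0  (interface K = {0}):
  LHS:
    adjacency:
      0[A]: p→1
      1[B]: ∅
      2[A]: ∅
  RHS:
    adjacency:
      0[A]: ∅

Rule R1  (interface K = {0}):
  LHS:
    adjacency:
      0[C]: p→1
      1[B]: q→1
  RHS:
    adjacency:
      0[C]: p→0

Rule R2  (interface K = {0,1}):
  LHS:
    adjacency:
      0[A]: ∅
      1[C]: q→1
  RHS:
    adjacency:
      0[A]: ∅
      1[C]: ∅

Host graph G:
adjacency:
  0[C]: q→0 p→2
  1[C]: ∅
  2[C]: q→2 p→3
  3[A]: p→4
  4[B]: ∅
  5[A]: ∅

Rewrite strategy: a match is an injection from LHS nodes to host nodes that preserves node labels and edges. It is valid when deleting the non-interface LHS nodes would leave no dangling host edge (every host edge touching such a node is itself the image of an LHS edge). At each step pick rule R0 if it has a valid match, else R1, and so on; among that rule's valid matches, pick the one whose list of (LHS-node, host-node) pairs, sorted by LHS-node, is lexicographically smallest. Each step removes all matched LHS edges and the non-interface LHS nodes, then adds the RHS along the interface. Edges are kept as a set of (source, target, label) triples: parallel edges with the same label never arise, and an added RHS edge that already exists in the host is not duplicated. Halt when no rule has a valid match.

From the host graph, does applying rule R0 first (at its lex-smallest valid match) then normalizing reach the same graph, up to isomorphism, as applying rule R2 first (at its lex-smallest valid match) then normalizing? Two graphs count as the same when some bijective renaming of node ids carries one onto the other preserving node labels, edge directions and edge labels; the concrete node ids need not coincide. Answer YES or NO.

Answer: YES

Steps:
branch R0-first: apply at {0↦3, 1↦4, 2↦5} → |E|=4, then 2 more step(s) → NF |V|=4 |E|=2 V={0:C, 1:C, 2:C, 3:A} E=0-p->2 2-p->3
branch R2-first: apply at {0↦3, 1↦0} → |E|=4, then 2 more step(s) → NF |V|=4 |E|=2 V={0:C, 1:C, 2:C, 3:A} E=0-p->2 2-p->3
graphs isomorphic (equal up to label-preserving node renaming)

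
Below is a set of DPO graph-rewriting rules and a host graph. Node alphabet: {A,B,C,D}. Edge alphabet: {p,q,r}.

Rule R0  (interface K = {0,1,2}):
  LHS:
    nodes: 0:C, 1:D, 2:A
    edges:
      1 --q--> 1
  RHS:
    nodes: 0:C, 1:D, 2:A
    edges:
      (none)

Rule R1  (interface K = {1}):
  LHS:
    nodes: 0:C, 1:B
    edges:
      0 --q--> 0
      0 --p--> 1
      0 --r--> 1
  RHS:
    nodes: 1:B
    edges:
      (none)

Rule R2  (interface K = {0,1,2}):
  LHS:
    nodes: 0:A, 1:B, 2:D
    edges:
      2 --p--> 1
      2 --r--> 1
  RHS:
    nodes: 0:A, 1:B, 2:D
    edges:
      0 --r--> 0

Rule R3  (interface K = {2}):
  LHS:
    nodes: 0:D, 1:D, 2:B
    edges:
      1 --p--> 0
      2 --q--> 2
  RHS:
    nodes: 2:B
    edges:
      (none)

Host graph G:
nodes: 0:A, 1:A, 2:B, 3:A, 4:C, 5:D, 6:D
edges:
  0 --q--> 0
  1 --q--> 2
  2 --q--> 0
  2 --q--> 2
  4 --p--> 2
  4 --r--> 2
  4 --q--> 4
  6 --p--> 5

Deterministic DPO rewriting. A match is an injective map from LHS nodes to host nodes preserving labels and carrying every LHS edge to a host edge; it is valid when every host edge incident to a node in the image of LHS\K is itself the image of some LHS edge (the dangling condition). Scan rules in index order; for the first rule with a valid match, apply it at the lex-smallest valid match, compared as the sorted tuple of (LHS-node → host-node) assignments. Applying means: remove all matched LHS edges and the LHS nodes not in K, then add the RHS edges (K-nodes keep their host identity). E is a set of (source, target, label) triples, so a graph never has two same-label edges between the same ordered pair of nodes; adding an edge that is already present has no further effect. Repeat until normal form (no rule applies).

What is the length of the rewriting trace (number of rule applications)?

start.  V:7 E:8  edges: 0-q->0 1-q->2 2-q->0 2-q->2 4-p->2 4-r->2 4-q->4 6-p->5
1. fire R1 via {0↦4, 1↦2}  →  V:6 E:5  edges: 0-q->0 1-q->2 2-q->0 2-q->2 6-p->5
2. fire R3 via {0↦5, 1↦6, 2↦2}  →  V:4 E:3  edges: 0-q->0 1-q->2 2-q->0
halt: no rule applies after step 2

Answer: 2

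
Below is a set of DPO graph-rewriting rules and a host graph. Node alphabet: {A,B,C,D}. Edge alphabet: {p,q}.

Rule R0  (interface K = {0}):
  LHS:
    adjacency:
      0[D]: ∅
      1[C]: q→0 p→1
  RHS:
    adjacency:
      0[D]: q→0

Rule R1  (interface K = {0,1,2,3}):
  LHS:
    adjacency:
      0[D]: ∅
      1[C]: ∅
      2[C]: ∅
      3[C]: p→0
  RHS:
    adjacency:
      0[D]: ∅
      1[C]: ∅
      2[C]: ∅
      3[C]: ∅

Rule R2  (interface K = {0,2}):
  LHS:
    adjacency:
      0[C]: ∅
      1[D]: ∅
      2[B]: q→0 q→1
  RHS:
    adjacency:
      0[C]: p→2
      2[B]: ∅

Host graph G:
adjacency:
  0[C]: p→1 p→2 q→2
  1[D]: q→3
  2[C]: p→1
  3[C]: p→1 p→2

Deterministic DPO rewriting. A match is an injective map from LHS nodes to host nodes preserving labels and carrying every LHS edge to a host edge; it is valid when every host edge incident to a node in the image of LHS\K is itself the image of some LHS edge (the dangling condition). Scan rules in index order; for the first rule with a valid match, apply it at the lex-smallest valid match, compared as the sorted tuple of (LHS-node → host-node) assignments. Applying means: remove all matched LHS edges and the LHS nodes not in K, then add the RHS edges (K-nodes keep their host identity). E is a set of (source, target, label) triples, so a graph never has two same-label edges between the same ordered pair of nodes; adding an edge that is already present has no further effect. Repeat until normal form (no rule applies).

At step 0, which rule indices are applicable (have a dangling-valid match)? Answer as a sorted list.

R0: no valid match — LHS pattern not found
R1: 6 valid matches — {0↦1, 1↦0, 2↦2, 3↦3}, {0↦1, 1↦0, 2↦3, 3↦2}, {0↦1, 1↦2, 2↦0, 3↦3} (+3 more)
R2: no valid match — LHS pattern not found

Answer: [R1]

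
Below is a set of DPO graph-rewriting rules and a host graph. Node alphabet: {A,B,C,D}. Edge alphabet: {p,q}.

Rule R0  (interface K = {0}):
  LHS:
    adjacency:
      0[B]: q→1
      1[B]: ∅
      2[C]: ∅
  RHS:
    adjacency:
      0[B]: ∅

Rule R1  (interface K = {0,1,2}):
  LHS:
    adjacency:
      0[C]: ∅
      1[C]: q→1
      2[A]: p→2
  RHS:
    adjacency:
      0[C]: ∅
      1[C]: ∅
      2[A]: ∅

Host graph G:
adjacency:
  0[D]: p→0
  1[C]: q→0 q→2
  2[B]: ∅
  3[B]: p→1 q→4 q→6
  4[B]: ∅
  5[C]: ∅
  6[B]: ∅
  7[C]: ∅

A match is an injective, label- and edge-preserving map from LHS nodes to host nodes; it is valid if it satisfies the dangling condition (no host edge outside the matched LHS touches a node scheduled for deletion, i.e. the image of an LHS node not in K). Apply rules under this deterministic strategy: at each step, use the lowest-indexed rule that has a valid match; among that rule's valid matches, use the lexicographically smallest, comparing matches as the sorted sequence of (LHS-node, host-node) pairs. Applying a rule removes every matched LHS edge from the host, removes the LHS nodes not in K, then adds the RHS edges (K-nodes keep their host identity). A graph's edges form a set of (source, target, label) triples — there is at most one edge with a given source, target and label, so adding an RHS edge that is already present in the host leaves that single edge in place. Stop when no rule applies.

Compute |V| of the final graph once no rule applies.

initial: |V|=8 |E|=6  E = 0-p->0 1-q->0 1-q->2 3-p->1 3-q->4 3-q->6
step 1: apply R0 at {0↦3, 1↦4, 2↦5}  → |V|=6 |E|=5  E = 0-p->0 1-q->0 1-q->2 3-p->1 3-q->6
step 2: apply R0 at {0↦3, 1↦6, 2↦7}  → |V|=4 |E|=4  E = 0-p->0 1-q->0 1-q->2 3-p->1
final graph: no rule applies after step 2
NF nodes: {0:D, 1:C, 2:B, 3:B}

Answer: 4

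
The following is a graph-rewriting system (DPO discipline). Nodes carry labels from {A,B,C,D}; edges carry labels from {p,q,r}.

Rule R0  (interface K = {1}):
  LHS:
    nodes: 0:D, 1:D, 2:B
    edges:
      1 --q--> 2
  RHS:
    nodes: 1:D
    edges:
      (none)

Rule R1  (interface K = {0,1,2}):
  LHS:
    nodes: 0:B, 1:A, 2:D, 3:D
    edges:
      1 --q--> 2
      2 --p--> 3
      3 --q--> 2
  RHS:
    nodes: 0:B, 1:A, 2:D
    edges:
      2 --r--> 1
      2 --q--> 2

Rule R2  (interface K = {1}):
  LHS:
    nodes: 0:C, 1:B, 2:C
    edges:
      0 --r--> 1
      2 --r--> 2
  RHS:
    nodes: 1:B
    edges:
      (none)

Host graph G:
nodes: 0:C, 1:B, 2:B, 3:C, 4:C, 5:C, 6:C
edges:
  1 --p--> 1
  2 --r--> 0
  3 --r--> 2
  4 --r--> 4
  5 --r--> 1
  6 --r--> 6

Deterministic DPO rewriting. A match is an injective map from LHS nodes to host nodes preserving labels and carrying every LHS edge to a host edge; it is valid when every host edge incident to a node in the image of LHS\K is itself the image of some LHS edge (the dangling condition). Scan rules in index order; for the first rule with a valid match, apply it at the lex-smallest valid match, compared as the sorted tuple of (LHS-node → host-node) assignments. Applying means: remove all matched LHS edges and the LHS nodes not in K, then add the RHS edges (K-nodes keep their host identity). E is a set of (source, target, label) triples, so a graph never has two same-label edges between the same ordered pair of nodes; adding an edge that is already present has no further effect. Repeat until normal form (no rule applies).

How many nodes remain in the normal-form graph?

initial: |V|=7 |E|=6  E = 1-p->1 2-r->0 3-r->2 4-r->4 5-r->1 6-r->6
step 1: apply R2 at {0↦3, 1↦2, 2↦4}  → |V|=5 |E|=4  E = 1-p->1 2-r->0 5-r->1 6-r->6
step 2: apply R2 at {0↦5, 1↦1, 2↦6}  → |V|=3 |E|=2  E = 1-p->1 2-r->0
normal form: no rule applies after step 2
NF nodes: {0:C, 1:B, 2:B}

Answer: 3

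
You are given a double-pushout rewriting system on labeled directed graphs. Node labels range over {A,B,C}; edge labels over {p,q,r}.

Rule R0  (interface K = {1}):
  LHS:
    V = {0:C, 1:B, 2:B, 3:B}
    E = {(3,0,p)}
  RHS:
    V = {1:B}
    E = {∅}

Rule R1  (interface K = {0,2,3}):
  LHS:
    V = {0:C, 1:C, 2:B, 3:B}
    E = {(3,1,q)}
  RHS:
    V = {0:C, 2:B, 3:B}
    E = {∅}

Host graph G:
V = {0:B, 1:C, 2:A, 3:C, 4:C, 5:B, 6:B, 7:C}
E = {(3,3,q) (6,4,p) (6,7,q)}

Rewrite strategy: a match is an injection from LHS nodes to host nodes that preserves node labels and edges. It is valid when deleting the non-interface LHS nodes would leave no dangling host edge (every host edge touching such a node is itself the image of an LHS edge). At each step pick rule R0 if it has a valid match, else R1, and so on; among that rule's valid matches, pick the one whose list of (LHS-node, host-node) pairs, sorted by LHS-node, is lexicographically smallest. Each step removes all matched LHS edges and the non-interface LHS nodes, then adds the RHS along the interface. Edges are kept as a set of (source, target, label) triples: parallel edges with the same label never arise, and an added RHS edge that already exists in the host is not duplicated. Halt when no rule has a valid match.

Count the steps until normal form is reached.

Answer: 2

Steps:
[0] host  ⇒  8 nodes, 3 edges  {3-q->3 6-p->4 6-q->7}
[1] R1 @ {0↦1, 1↦7, 2↦0, 3↦6}  ⇒  7 nodes, 2 edges  {3-q->3 6-p->4}
[2] R0 @ {0↦4, 1↦0, 2↦5, 3↦6}  ⇒  4 nodes, 1 edges  {3-q->3}
halt: no rule applies after step 2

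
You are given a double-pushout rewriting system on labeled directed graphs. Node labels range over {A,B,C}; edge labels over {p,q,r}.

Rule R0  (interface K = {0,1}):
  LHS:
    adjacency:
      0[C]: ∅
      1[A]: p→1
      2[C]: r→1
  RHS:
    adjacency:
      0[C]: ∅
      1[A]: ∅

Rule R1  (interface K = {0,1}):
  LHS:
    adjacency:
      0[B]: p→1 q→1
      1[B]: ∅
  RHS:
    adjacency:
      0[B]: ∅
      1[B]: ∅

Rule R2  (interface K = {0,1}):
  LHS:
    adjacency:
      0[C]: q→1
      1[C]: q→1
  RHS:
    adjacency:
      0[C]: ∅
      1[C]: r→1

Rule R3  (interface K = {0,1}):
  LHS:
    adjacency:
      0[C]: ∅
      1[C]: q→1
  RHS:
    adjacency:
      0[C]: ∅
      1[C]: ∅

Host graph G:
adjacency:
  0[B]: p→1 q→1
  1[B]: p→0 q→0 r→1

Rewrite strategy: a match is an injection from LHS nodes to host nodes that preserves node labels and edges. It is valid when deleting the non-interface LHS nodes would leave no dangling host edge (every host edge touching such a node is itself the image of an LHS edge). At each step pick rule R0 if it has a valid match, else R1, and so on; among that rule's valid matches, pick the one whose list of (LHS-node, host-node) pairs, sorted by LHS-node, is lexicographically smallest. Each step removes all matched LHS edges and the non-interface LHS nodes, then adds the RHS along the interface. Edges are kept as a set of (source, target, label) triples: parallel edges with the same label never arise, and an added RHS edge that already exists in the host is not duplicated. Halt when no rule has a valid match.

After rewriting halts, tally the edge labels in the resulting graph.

initial: |V|=2 |E|=5  E = 0-p->1 0-q->1 1-p->0 1-q->0 1-r->1
step 1: apply R1 at {0↦0, 1↦1}  → |V|=2 |E|=3  E = 1-p->0 1-q->0 1-r->1
step 2: apply R1 at {0↦1, 1↦0}  → |V|=2 |E|=1  E = 1-r->1
halt: no rule applies after step 2
NF edges: [(1, 1, 'r')]

Answer: r:1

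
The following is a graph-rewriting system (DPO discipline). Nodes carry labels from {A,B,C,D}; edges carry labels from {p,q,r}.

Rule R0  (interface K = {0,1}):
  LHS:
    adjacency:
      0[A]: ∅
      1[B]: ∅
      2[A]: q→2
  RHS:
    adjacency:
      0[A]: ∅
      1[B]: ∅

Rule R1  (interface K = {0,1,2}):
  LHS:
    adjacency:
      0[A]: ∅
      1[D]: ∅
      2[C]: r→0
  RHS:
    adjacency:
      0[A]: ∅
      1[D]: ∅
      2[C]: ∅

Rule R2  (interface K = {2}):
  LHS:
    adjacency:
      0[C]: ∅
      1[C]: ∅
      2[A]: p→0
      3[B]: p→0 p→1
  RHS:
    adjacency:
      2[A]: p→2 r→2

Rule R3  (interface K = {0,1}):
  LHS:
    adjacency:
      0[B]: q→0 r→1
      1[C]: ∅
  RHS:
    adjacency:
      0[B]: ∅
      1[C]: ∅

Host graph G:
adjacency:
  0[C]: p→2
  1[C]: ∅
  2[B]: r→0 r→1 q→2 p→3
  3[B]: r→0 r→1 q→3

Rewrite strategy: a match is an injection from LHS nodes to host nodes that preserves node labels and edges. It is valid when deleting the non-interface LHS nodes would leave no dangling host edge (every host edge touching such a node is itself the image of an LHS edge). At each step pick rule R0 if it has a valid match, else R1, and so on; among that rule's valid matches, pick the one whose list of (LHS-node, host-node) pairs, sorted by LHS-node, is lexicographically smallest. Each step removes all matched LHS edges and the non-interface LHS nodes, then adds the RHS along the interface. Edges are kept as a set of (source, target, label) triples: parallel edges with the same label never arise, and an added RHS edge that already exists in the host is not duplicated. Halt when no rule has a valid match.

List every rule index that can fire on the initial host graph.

Answer: [R3]

Derivation:
R0: no valid match — LHS pattern not found
R1: no valid match — LHS pattern not found
R2: no valid match — LHS pattern not found
R3: 4 valid matches — {0↦2, 1↦0}, {0↦2, 1↦1}, {0↦3, 1↦0} (+1 more)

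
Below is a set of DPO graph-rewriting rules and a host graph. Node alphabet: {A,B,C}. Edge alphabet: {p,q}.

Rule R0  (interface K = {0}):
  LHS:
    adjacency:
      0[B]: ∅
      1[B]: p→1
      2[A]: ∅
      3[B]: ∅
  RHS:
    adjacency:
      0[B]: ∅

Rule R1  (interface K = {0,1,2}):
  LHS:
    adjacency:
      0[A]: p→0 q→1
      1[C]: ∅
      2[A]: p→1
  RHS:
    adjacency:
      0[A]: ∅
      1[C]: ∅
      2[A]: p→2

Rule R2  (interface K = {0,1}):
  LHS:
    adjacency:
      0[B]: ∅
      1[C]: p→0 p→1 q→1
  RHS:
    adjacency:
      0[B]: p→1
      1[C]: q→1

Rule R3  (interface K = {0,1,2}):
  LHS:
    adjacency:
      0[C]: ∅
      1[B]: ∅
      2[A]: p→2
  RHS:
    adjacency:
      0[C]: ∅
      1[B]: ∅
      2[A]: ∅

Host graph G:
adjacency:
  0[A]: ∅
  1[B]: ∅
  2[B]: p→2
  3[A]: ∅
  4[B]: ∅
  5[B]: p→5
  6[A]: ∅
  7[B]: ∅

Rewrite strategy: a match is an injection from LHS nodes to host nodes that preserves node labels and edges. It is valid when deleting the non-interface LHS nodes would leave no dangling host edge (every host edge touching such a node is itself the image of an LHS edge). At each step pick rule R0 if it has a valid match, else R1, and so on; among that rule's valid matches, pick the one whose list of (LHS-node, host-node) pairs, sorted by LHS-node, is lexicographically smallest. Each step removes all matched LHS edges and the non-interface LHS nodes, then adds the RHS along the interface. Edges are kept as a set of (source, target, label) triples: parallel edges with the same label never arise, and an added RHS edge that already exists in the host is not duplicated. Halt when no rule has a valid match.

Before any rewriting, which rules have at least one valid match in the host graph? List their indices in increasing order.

Answer: [R0]

Derivation:
R0: 54 valid matches — {0↦1, 1↦2, 2↦0, 3↦4}, {0↦1, 1↦2, 2↦0, 3↦7}, {0↦1, 1↦2, 2↦3, 3↦4} (+51 more)
R1: no valid match — LHS pattern not found
R2: no valid match — LHS pattern not found
R3: no valid match — LHS pattern not found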